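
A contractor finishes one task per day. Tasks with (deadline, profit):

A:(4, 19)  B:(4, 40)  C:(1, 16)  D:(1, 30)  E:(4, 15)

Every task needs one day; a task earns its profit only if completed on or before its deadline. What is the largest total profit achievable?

Profit order: B=40 D=30 A=19 C=16 E=15
Assign: B→slot 4, D→slot 1, A→slot 3, C skipped, E→slot 2.
Slots: [1:D] [2:E] [3:A] [4:B]
Profit = 30 + 15 + 19 + 40 = 104

104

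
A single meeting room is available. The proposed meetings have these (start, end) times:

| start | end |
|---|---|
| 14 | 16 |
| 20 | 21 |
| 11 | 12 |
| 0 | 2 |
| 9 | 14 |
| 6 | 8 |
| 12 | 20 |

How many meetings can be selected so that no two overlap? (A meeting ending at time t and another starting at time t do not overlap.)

Greedy by earliest finish: after sorting by end time, pick each interval compatible with the last pick.
Sorted by end: (0,2)  (6,8)  (11,12)  (9,14)  (14,16)  (12,20)  (20,21)
take (0,2); take (6,8); take (11,12); take (14,16); skip (12,20); take (20,21).
Selected 5 meetings.

5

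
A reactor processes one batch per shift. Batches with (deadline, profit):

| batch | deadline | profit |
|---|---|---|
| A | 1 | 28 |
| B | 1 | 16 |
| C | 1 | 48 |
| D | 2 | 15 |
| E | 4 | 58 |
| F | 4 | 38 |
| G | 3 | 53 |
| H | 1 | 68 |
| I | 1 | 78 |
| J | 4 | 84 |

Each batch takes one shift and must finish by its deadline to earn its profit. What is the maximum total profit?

273

Take jobs in profit order; each goes to the latest open slot no later than its deadline.
Profit order: J=84 I=78 H=68 E=58 G=53 C=48 F=38 A=28 B=16 D=15
Assign: J→slot 4, I→slot 1, H skipped, E→slot 3, G→slot 2, C skipped, F skipped, A skipped, B skipped, D skipped.
Slots: [1:I] [2:G] [3:E] [4:J]
Profit = 78 + 53 + 58 + 84 = 273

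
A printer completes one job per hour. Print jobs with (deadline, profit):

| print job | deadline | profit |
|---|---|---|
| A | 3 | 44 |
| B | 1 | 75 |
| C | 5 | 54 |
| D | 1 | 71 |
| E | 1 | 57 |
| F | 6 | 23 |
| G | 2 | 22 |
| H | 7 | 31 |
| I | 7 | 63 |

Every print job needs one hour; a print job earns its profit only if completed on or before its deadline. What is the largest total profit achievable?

Sort by profit descending; place each in the latest free slot ≤ its deadline.
Profit order: B=75 D=71 I=63 E=57 C=54 A=44 H=31 F=23 G=22
Assign: B→slot 1, D skipped, I→slot 7, E skipped, C→slot 5, A→slot 3, H→slot 6, F→slot 4, G→slot 2.
Slots: [1:B] [2:G] [3:A] [4:F] [5:C] [6:H] [7:I]
Profit = 75 + 22 + 44 + 23 + 54 + 31 + 63 = 312

312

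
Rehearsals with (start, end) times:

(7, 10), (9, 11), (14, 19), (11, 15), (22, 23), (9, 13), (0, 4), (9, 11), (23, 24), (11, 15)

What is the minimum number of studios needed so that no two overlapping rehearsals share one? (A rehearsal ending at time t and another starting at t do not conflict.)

4

The answer is the maximum number of intervals overlapping at any instant.
starts: [0, 7, 9, 9, 9, 11, 11, 14, 22, 23]
ends:   [4, 10, 11, 11, 13, 15, 15, 19, 23, 24]
s0→1 e4→0 s7→1 s9→2 s9→3 s9→4  — peak 4.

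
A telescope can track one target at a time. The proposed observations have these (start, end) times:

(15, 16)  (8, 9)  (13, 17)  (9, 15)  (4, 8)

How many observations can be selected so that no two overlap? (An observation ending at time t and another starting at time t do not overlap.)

Greedy by earliest finish: after sorting by end time, pick each interval compatible with the last pick.
Sorted by end: (4,8)  (8,9)  (9,15)  (15,16)  (13,17)
take (4,8); take (8,9); take (9,15); take (15,16); skip (13,17).
Selected 4 observations.

4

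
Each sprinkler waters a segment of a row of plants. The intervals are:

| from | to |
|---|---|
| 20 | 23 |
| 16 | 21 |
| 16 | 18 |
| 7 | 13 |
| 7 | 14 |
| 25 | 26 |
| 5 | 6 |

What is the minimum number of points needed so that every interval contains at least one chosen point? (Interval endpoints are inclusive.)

5

Process intervals by earliest right end; each time one isn't hit yet, stab at its right endpoint.
By right end: [5,6]  [7,13]  [7,14]  [16,18]  [16,21]  [20,23]  [25,26]
[5,6] uncovered → point at 6; [7,13] uncovered → point at 13; [16,18] uncovered → point at 18; [20,23] uncovered → point at 23; [25,26] uncovered → point at 26.
Points: 6, 13, 18, 23, 26 (5 total).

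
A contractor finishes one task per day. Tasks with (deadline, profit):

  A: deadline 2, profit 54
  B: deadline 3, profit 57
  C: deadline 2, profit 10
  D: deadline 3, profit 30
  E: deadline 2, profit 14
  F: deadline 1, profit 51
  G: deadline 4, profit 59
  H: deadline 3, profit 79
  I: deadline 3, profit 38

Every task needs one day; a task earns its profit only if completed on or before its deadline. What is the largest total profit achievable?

Take jobs in profit order; each goes to the latest open slot no later than its deadline.
Profit order: H=79 G=59 B=57 A=54 F=51 I=38 D=30 E=14 C=10
Assign: H→slot 3, G→slot 4, B→slot 2, A→slot 1, F skipped, I skipped, D skipped, E skipped, C skipped.
Slots: [1:A] [2:B] [3:H] [4:G]
Profit = 54 + 57 + 79 + 59 = 249

249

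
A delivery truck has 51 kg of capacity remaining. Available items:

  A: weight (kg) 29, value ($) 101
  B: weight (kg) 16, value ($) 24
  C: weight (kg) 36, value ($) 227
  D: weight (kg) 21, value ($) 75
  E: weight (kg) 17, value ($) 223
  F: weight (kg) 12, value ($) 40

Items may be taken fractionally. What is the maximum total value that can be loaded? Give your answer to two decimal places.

Sort by value per unit weight and fill in that order.
Ratios (sorted): E 13.12, C 6.31, D 3.57, A 3.48, F 3.33, B 1.50
take E (17 @ 223); take 34/36 of C → 214.39. Capacity used 51/51.
Total value = 437.39

437.39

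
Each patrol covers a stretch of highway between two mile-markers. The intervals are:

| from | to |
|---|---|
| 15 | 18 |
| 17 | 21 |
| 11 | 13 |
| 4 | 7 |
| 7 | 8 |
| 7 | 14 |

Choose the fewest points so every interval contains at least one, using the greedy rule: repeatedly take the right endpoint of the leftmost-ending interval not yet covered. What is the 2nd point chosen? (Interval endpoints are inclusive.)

13

Process intervals by earliest right end; each time one isn't hit yet, stab at its right endpoint.
By right end: [4,7]  [7,8]  [11,13]  [7,14]  [15,18]  [17,21]
[4,7] uncovered → point at 7; [11,13] uncovered → point at 13; [15,18] uncovered → point at 18.
Points: 7, 13, 18 (3 total).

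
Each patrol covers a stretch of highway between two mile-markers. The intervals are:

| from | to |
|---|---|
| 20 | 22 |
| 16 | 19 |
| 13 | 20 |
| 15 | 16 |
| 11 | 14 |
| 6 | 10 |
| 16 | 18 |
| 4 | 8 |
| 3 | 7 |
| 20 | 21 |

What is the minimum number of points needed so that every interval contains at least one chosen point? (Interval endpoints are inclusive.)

Process intervals by earliest right end; each time one isn't hit yet, stab at its right endpoint.
Sorted: [3,7] [4,8] [6,10] [11,14] [15,16] [16,18] [16,19] [13,20] [20,21] [20,22]
{[3,7],[4,8],[6,10]} hit by 7; {[11,14]} hit by 14; {[15,16],[16,18],[16,19],[13,20]} hit by 16; {[20,21],[20,22]} hit by 21.
Points: 7, 14, 16, 21 (4 total).

4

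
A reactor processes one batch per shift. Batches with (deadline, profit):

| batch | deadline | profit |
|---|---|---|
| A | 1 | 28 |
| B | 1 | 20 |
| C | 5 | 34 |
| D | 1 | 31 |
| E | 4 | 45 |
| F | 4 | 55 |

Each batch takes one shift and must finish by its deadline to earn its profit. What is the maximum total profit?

Take jobs in profit order; each goes to the latest open slot no later than its deadline.
Profit order: F=55 E=45 C=34 D=31 A=28 B=20
Assign: F→slot 4, E→slot 3, C→slot 5, D→slot 1, A skipped, B skipped.
Slots: [1:D] [3:E] [4:F] [5:C]
Profit = 31 + 45 + 55 + 34 = 165

165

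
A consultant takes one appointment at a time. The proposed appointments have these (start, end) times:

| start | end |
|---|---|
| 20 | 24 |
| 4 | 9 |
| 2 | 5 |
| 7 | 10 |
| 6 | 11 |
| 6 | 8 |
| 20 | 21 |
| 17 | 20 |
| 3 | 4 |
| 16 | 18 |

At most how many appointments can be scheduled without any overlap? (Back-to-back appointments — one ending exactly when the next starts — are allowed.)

Sort by end time and greedily take each interval whose start is ≥ the last chosen end.
Sorted by end: (3,4)  (2,5)  (6,8)  (4,9)  (7,10)  (6,11)  (16,18)  (17,20)  (20,21)  (20,24)
take (3,4); skip (2,5); take (6,8); take (16,18); skip (17,20); take (20,21).
Selected 4 appointments.

4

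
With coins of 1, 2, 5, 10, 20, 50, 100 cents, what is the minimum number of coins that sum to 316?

6

316 = 3×100 + 1×10 + 1×5 + 1×1
Total coins = 3 + 1 + 1 + 1 = 6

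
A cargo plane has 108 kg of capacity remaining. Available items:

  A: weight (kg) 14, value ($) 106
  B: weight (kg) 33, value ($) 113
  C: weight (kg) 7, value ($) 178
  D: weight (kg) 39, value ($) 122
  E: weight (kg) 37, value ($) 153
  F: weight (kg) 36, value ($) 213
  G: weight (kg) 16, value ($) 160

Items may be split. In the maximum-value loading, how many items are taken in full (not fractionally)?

4

Order: C (178/7=25.43) > G (160/16=10.00) > A (106/14=7.57) > F (213/36=5.92) > E (153/37=4.14) > B (113/33=3.42) > D (122/39=3.13)
Fill: take C (7 @ 178) → take G (16 @ 160) → take A (14 @ 106) → take F (36 @ 213) → take 35/37 of E → 144.73; 108/108 used.
4 item(s) taken whole; one partial (take 35/37 of E).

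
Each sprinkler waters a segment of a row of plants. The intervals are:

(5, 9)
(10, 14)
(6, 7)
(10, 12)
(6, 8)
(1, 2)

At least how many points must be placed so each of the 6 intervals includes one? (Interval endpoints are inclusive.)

Process intervals by earliest right end; each time one isn't hit yet, stab at its right endpoint.
Sorted: [1,2] [6,7] [6,8] [5,9] [10,12] [10,14]
{[1,2]} hit by 2; {[6,7],[6,8],[5,9]} hit by 7; {[10,12],[10,14]} hit by 12.
Points: 2, 7, 12 (3 total).

3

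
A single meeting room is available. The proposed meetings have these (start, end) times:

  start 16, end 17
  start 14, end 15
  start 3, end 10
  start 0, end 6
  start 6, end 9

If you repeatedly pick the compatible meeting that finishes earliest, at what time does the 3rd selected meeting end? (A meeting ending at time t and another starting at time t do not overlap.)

15

Order by finish time; keep every interval that doesn't clash with the previous kept one.
By end time: (0,6), (6,9), (3,10), (14,15), (16,17).
Pick (0,6); next start ≥ 6 → (6,9); next start ≥ 9 → (14,15); next start ≥ 15 → (16,17).
Selected: (0,6) (6,9) (14,15) (16,17)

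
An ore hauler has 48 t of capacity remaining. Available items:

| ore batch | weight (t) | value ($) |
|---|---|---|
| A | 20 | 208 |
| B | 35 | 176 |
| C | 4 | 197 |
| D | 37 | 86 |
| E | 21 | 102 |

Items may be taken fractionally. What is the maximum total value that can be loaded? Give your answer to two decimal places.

525.69

Sort by value per unit weight and fill in that order.
Order: C (197/4=49.25) > A (208/20=10.40) > B (176/35=5.03) > E (102/21=4.86) > D (86/37=2.32)
Fill: take C (4 @ 197) → take A (20 @ 208) → take 24/35 of B → 120.69; 48/48 used.
Total value = 525.69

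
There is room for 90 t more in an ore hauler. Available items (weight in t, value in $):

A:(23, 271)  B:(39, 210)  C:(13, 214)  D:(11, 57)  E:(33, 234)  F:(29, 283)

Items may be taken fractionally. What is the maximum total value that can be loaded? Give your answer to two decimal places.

945.27

Ratios (sorted): C 16.46, A 11.78, F 9.76, E 7.09, B 5.38, D 5.18
take C (13 @ 214); take A (23 @ 271); take F (29 @ 283); take 25/33 of E → 177.27. Capacity used 90/90.
Total value = 945.27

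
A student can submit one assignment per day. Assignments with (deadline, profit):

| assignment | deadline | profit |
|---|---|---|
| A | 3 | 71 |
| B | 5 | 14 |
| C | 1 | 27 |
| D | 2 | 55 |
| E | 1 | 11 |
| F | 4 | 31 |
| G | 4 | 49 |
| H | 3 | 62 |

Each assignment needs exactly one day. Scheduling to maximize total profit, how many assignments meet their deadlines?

5

Sort by profit descending; place each in the latest free slot ≤ its deadline.
By profit: A(d3,71), H(d3,62), D(d2,55), G(d4,49), F(d4,31), C(d1,27), B(d5,14), E(d1,11)
A→slot 3; H→slot 2; D→slot 1; G→slot 4; F skipped; C skipped; B→slot 5; E skipped.
5 of 8 scheduled.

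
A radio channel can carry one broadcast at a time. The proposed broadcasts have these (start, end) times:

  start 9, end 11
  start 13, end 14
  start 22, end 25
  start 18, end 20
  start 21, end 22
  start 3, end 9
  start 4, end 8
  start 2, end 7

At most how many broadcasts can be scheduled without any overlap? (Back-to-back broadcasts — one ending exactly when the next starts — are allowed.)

6

By end time: (2,7), (4,8), (3,9), (9,11), (13,14), (18,20), (21,22), (22,25).
Pick (2,7); next start ≥ 7 → (9,11); next start ≥ 11 → (13,14); next start ≥ 14 → (18,20); next start ≥ 20 → (21,22); next start ≥ 22 → (22,25).
Selected 6 broadcasts.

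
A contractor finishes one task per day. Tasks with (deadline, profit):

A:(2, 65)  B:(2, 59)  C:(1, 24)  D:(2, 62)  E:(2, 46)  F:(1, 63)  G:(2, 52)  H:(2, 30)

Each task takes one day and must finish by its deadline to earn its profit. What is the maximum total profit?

128

By profit: A(d2,65), F(d1,63), D(d2,62), B(d2,59), G(d2,52), E(d2,46), H(d2,30), C(d1,24)
A→slot 2; F→slot 1; D skipped; B skipped; G skipped; E skipped; H skipped; C skipped.
Profit = 63 + 65 = 128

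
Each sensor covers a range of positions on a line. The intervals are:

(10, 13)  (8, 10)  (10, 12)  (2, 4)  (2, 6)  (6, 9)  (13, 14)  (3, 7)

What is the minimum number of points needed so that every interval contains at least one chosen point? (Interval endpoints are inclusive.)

4

By right end: [2,4]  [2,6]  [3,7]  [6,9]  [8,10]  [10,12]  [10,13]  [13,14]
[2,4] uncovered → point at 4; [6,9] uncovered → point at 9; [10,12] uncovered → point at 12; [13,14] uncovered → point at 14.
Points: 4, 9, 12, 14 (4 total).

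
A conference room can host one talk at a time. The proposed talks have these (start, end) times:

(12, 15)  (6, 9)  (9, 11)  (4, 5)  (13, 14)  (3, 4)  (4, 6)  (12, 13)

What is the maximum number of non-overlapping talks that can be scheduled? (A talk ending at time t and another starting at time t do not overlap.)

Sort by end time and greedily take each interval whose start is ≥ the last chosen end.
By end time: (3,4), (4,5), (4,6), (6,9), (9,11), (12,13), (13,14), (12,15).
Pick (3,4); next start ≥ 4 → (4,5); next start ≥ 5 → (6,9); next start ≥ 9 → (9,11); next start ≥ 11 → (12,13); next start ≥ 13 → (13,14).
Selected 6 talks.

6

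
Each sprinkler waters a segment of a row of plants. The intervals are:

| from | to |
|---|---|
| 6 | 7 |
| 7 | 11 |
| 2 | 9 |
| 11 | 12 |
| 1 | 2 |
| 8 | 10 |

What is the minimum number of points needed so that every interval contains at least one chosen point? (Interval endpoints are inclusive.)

Process intervals by earliest right end; each time one isn't hit yet, stab at its right endpoint.
Sorted: [1,2] [6,7] [2,9] [8,10] [7,11] [11,12]
{[1,2]} hit by 2; {[6,7],[2,9]} hit by 7; {[8,10],[7,11]} hit by 10; {[11,12]} hit by 12.
Points: 2, 7, 10, 12 (4 total).

4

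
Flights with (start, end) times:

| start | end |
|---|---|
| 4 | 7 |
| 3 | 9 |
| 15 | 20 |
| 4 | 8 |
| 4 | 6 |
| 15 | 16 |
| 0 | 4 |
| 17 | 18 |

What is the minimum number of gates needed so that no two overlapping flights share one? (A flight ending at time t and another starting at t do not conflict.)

Count concurrent intervals with a sweep; the peak is the room count.
starts: [0, 3, 4, 4, 4, 15, 15, 17]
ends:   [4, 6, 7, 8, 9, 16, 18, 20]
s0→1 s3→2 e4→1 s4→2 s4→3 s4→4  — peak 4.

4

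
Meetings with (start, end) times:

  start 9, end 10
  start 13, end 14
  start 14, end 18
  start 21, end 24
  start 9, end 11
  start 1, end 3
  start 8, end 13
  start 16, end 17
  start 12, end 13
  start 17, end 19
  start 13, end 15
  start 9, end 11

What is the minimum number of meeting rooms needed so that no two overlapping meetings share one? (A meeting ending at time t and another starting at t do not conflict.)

Events (time:±→running): 1:+→1 3:-→0 8:+→1 9:+→2 9:+→3 9:+→4 … peak 4.

4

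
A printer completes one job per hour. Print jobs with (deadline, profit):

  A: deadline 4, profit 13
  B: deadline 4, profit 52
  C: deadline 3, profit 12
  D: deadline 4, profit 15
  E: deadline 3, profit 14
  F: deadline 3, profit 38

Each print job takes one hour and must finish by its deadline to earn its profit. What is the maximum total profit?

By profit: B(d4,52), F(d3,38), D(d4,15), E(d3,14), A(d4,13), C(d3,12)
B→slot 4; F→slot 3; D→slot 2; E→slot 1; A skipped; C skipped.
Profit = 14 + 15 + 38 + 52 = 119

119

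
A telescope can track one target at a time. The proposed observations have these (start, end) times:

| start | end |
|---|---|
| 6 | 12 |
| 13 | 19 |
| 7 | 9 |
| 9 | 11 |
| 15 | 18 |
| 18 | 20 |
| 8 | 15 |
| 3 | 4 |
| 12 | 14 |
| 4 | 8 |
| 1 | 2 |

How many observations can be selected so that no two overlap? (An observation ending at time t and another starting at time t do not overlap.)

Sort by end time and greedily take each interval whose start is ≥ the last chosen end.
Sorted by end: (1,2)  (3,4)  (4,8)  (7,9)  (9,11)  (6,12)  (12,14)  (8,15)  (15,18)  (13,19)  (18,20)
take (1,2); take (3,4); take (4,8); take (9,11); take (12,14); take (15,18); skip (13,19); take (18,20).
Selected 7 observations.

7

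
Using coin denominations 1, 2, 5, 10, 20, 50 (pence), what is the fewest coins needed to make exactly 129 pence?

6

Use the largest denomination that fits, subtract, and repeat.
129 − 2×50→29 − 1×20→9 − 1×5→4 − 2×2→0
Total coins = 2 + 1 + 1 + 2 = 6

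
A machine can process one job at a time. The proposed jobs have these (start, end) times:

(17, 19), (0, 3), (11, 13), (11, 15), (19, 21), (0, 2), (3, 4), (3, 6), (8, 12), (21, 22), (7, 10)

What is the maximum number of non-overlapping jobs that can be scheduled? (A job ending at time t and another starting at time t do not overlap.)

7

Sorted by end: (0,2)  (0,3)  (3,4)  (3,6)  (7,10)  (8,12)  (11,13)  (11,15)  (17,19)  (19,21)  (21,22)
take (0,2); take (3,4); take (7,10); take (11,13); skip (11,15); take (17,19); take (19,21); take (21,22).
Selected 7 jobs.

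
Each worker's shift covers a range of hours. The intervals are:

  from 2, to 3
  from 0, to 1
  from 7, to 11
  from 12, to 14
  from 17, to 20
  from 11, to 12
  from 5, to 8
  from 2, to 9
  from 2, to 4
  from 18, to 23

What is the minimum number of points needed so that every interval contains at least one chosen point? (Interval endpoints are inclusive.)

5

Process intervals by earliest right end; each time one isn't hit yet, stab at its right endpoint.
Sorted: [0,1] [2,3] [2,4] [5,8] [2,9] [7,11] [11,12] [12,14] [17,20] [18,23]
{[0,1]} hit by 1; {[2,3],[2,4]} hit by 3; {[5,8],[2,9],[7,11]} hit by 8; {[11,12],[12,14]} hit by 12; {[17,20],[18,23]} hit by 20.
Points: 1, 3, 8, 12, 20 (5 total).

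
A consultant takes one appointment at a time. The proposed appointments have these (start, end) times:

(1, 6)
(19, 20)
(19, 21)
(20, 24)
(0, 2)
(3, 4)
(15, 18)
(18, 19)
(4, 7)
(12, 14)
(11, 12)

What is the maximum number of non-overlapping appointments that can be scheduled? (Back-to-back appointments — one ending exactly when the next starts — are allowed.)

By end time: (0,2), (3,4), (1,6), (4,7), (11,12), (12,14), (15,18), (18,19), (19,20), (19,21), (20,24).
Pick (0,2); next start ≥ 2 → (3,4); next start ≥ 4 → (4,7); next start ≥ 7 → (11,12); next start ≥ 12 → (12,14); next start ≥ 14 → (15,18); next start ≥ 18 → (18,19); next start ≥ 19 → (19,20); next start ≥ 20 → (20,24).
Selected 9 appointments.

9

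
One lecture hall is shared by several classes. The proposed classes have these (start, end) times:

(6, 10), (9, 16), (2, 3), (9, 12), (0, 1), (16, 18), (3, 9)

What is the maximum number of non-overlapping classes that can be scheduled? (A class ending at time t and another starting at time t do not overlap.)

Sort by end time and greedily take each interval whose start is ≥ the last chosen end.
By end time: (0,1), (2,3), (3,9), (6,10), (9,12), (9,16), (16,18).
Pick (0,1); next start ≥ 1 → (2,3); next start ≥ 3 → (3,9); next start ≥ 9 → (9,12); next start ≥ 12 → (16,18).
Selected 5 classes.

5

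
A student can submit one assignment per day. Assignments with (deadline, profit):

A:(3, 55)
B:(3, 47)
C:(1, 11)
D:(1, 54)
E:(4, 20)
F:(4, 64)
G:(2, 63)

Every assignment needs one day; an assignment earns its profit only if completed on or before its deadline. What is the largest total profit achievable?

236

Take jobs in profit order; each goes to the latest open slot no later than its deadline.
By profit: F(d4,64), G(d2,63), A(d3,55), D(d1,54), B(d3,47), E(d4,20), C(d1,11)
F→slot 4; G→slot 2; A→slot 3; D→slot 1; B skipped; E skipped; C skipped.
Profit = 54 + 63 + 55 + 64 = 236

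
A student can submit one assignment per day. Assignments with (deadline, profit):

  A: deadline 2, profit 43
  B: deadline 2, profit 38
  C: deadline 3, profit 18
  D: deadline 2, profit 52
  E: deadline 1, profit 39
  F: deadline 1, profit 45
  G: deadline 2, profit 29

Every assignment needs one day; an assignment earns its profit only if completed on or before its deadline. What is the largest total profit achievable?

Profit order: D=52 F=45 A=43 E=39 B=38 G=29 C=18
Assign: D→slot 2, F→slot 1, A skipped, E skipped, B skipped, G skipped, C→slot 3.
Slots: [1:F] [2:D] [3:C]
Profit = 45 + 52 + 18 = 115

115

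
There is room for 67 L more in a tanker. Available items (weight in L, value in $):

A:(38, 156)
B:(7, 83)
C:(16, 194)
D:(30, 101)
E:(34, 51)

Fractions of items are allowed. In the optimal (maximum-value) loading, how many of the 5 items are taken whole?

3

Sort by value per unit weight and fill in that order.
Order: C (194/16=12.12) > B (83/7=11.86) > A (156/38=4.11) > D (101/30=3.37) > E (51/34=1.50)
Fill: take C (16 @ 194) → take B (7 @ 83) → take A (38 @ 156) → take 6/30 of D → 20.20; 67/67 used.
3 item(s) taken whole; one partial (take 6/30 of D).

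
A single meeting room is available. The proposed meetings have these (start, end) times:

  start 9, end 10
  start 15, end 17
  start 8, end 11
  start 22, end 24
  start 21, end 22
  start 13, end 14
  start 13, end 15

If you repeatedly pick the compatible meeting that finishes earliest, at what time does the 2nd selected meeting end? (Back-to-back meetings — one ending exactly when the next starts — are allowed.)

By end time: (9,10), (8,11), (13,14), (13,15), (15,17), (21,22), (22,24).
Pick (9,10); next start ≥ 10 → (13,14); next start ≥ 14 → (15,17); next start ≥ 17 → (21,22); next start ≥ 22 → (22,24).
Selected: (9,10) (13,14) (15,17) (21,22) (22,24)

14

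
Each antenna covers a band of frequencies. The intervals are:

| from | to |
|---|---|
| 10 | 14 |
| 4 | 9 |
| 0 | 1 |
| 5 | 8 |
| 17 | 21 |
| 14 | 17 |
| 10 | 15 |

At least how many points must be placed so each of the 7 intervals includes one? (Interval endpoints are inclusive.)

Sort by right endpoint; whenever an interval is uncovered, place a point at its right end.
By right end: [0,1]  [5,8]  [4,9]  [10,14]  [10,15]  [14,17]  [17,21]
[0,1] uncovered → point at 1; [5,8] uncovered → point at 8; [10,14] uncovered → point at 14; [17,21] uncovered → point at 21.
Points: 1, 8, 14, 21 (4 total).

4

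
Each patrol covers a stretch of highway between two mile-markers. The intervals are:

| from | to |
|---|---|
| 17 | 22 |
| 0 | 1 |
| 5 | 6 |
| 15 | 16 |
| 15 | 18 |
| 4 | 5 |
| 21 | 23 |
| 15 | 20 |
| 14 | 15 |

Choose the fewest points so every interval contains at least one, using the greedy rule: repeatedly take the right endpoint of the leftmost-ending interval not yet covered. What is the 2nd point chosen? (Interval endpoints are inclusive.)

Sorted: [0,1] [4,5] [5,6] [14,15] [15,16] [15,18] [15,20] [17,22] [21,23]
{[0,1]} hit by 1; {[4,5],[5,6]} hit by 5; {[14,15],[15,16],[15,18],[15,20]} hit by 15; {[17,22],[21,23]} hit by 22.
Points: 1, 5, 15, 22 (4 total).

5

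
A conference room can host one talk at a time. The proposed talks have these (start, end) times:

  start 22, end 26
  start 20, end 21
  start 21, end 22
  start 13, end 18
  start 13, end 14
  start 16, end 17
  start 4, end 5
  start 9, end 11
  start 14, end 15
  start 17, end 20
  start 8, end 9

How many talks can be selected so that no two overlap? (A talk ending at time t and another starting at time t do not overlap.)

Order by finish time; keep every interval that doesn't clash with the previous kept one.
By end time: (4,5), (8,9), (9,11), (13,14), (14,15), (16,17), (13,18), (17,20), (20,21), (21,22), (22,26).
Pick (4,5); next start ≥ 5 → (8,9); next start ≥ 9 → (9,11); next start ≥ 11 → (13,14); next start ≥ 14 → (14,15); next start ≥ 15 → (16,17); next start ≥ 17 → (17,20); next start ≥ 20 → (20,21); next start ≥ 21 → (21,22); next start ≥ 22 → (22,26).
Selected 10 talks.

10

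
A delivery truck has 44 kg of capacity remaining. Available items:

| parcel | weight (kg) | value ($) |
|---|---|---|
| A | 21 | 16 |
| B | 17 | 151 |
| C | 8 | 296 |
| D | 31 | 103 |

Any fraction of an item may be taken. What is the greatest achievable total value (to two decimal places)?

510.13

Sort by value per unit weight and fill in that order.
Order: C (296/8=37.00) > B (151/17=8.88) > D (103/31=3.32) > A (16/21=0.76)
Fill: take C (8 @ 296) → take B (17 @ 151) → take 19/31 of D → 63.13; 44/44 used.
Total value = 510.13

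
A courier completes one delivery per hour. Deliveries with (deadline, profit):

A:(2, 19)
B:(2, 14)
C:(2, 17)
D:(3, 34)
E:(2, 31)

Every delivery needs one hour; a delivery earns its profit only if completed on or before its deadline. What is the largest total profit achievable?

Sort by profit descending; place each in the latest free slot ≤ its deadline.
By profit: D(d3,34), E(d2,31), A(d2,19), C(d2,17), B(d2,14)
D→slot 3; E→slot 2; A→slot 1; C skipped; B skipped.
Profit = 19 + 31 + 34 = 84

84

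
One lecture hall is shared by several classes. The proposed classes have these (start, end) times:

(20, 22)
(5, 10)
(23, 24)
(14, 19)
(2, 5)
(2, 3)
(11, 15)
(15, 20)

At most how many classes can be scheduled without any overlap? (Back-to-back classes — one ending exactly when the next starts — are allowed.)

By end time: (2,3), (2,5), (5,10), (11,15), (14,19), (15,20), (20,22), (23,24).
Pick (2,3); next start ≥ 3 → (5,10); next start ≥ 10 → (11,15); next start ≥ 15 → (15,20); next start ≥ 20 → (20,22); next start ≥ 22 → (23,24).
Selected 6 classes.

6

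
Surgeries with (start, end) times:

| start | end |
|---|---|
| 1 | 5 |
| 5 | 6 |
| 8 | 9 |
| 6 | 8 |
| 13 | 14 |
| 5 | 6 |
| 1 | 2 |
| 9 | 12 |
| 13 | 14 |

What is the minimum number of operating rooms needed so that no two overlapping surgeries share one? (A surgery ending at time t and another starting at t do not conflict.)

Count concurrent intervals with a sweep; the peak is the room count.
Events (time:±→running): 1:+→1 1:+→2 … peak 2.

2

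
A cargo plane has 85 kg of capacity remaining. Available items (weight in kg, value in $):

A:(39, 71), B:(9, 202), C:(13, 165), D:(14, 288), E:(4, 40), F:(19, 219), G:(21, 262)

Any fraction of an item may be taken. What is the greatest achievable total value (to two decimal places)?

1185.10

Ratios (sorted): B 22.44, D 20.57, C 12.69, G 12.48, F 11.53, E 10.00, A 1.82
take B (9 @ 202); take D (14 @ 288); take C (13 @ 165); take G (21 @ 262); take F (19 @ 219); take E (4 @ 40); take 5/39 of A → 9.10. Capacity used 85/85.
Total value = 1185.10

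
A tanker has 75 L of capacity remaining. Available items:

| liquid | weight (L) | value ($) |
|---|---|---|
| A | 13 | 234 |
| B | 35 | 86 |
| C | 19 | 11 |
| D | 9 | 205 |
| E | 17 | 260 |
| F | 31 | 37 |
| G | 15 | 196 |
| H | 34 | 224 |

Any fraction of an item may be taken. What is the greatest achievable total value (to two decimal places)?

1033.35

Order: D (205/9=22.78) > A (234/13=18.00) > E (260/17=15.29) > G (196/15=13.07) > H (224/34=6.59) > B (86/35=2.46) > F (37/31=1.19) > C (11/19=0.58)
Fill: take D (9 @ 205) → take A (13 @ 234) → take E (17 @ 260) → take G (15 @ 196) → take 21/34 of H → 138.35; 75/75 used.
Total value = 1033.35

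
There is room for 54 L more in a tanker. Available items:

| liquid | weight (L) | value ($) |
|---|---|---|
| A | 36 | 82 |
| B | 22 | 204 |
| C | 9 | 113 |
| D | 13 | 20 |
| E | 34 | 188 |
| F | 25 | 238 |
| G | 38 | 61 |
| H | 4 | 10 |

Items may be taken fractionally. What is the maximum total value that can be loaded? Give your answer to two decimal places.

Sort by value per unit weight and fill in that order.
Ratios (sorted): C 12.56, F 9.52, B 9.27, E 5.53, H 2.50, A 2.28, G 1.61, D 1.54
take C (9 @ 113); take F (25 @ 238); take 20/22 of B → 185.45. Capacity used 54/54.
Total value = 536.45

536.45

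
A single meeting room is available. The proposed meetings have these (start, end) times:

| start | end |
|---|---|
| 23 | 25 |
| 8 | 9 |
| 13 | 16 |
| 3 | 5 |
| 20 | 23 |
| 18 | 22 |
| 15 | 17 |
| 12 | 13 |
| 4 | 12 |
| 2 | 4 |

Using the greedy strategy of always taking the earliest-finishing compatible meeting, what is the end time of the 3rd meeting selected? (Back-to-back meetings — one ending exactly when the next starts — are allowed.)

By end time: (2,4), (3,5), (8,9), (4,12), (12,13), (13,16), (15,17), (18,22), (20,23), (23,25).
Pick (2,4); next start ≥ 4 → (8,9); next start ≥ 9 → (12,13); next start ≥ 13 → (13,16); next start ≥ 16 → (18,22); next start ≥ 22 → (23,25).
Selected: (2,4) (8,9) (12,13) (13,16) (18,22) (23,25)

13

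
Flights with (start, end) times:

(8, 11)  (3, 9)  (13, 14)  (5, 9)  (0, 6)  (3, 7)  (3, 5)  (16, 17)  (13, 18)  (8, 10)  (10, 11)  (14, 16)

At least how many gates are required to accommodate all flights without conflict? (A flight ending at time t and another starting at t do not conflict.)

Count concurrent intervals with a sweep; the peak is the room count.
Events (time:±→running): 0:+→1 3:+→2 3:+→3 3:+→4 … peak 4.

4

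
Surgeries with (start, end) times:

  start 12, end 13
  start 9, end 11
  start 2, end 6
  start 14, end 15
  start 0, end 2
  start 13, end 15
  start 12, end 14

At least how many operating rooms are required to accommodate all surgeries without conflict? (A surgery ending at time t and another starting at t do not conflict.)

2

Count concurrent intervals with a sweep; the peak is the room count.
Events (time:±→running): 0:+→1 2:-→0 2:+→1 6:-→0 9:+→1 11:-→0 12:+→1 12:+→2 … peak 2.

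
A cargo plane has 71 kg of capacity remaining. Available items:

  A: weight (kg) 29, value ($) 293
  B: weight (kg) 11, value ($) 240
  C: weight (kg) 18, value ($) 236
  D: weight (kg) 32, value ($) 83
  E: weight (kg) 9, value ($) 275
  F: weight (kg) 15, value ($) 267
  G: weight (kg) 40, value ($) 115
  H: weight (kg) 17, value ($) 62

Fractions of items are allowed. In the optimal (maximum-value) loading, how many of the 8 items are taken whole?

4

Greedy by value/weight ratio, highest first.
Order: E (275/9=30.56) > B (240/11=21.82) > F (267/15=17.80) > C (236/18=13.11) > A (293/29=10.10) > H (62/17=3.65) > G (115/40=2.88) > D (83/32=2.59)
Fill: take E (9 @ 275) → take B (11 @ 240) → take F (15 @ 267) → take C (18 @ 236) → take 18/29 of A → 181.86; 71/71 used.
4 item(s) taken whole; one partial (take 18/29 of A).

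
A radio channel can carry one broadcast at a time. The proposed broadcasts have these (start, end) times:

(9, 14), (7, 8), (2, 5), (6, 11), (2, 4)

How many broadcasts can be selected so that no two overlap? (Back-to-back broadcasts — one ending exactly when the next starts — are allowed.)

3

Sort by end time and greedily take each interval whose start is ≥ the last chosen end.
Sorted by end: (2,4)  (2,5)  (7,8)  (6,11)  (9,14)
take (2,4); take (7,8); take (9,14).
Selected 3 broadcasts.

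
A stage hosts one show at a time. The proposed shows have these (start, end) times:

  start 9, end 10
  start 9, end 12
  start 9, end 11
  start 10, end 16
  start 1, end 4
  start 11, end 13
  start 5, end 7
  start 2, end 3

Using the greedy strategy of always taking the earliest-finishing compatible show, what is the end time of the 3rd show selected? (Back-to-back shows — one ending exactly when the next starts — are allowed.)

Greedy by earliest finish: after sorting by end time, pick each interval compatible with the last pick.
Sorted by end: (2,3)  (1,4)  (5,7)  (9,10)  (9,11)  (9,12)  (11,13)  (10,16)
take (2,3); take (5,7); take (9,10); skip (9,11); skip (9,12); take (11,13).
Selected: (2,3) (5,7) (9,10) (11,13)

10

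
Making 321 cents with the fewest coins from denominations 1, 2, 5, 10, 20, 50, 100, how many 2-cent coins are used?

Greedy: take as many of the largest coin as possible, then repeat with the remainder.
321 = 3×100 + 1×20 + 1×1
Count of 2: 0

0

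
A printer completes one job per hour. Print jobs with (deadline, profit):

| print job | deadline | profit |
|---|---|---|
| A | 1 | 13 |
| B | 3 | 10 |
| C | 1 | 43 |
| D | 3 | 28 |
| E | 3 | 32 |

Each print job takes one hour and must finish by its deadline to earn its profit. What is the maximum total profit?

103

Take jobs in profit order; each goes to the latest open slot no later than its deadline.
Profit order: C=43 E=32 D=28 A=13 B=10
Assign: C→slot 1, E→slot 3, D→slot 2, A skipped, B skipped.
Slots: [1:C] [2:D] [3:E]
Profit = 43 + 28 + 32 = 103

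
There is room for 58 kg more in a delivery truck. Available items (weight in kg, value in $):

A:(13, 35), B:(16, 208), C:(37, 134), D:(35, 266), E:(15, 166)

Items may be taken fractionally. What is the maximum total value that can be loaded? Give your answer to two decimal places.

Ratios (sorted): B 13.00, E 11.07, D 7.60, C 3.62, A 2.69
take B (16 @ 208); take E (15 @ 166); take 27/35 of D → 205.20. Capacity used 58/58.
Total value = 579.20

579.20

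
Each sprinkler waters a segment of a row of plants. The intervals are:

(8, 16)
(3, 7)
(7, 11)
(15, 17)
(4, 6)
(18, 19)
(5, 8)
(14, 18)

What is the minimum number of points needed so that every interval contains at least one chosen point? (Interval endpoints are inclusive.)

Sort by right endpoint; whenever an interval is uncovered, place a point at its right end.
By right end: [4,6]  [3,7]  [5,8]  [7,11]  [8,16]  [15,17]  [14,18]  [18,19]
[4,6] uncovered → point at 6; [7,11] uncovered → point at 11; [15,17] uncovered → point at 17; [18,19] uncovered → point at 19.
Points: 6, 11, 17, 19 (4 total).

4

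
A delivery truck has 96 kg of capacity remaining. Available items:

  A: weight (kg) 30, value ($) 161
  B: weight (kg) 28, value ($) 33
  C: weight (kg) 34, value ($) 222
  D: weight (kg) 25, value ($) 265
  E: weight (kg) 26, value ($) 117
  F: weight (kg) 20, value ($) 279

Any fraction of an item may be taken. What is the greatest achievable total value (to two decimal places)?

Order: F (279/20=13.95) > D (265/25=10.60) > C (222/34=6.53) > A (161/30=5.37) > E (117/26=4.50) > B (33/28=1.18)
Fill: take F (20 @ 279) → take D (25 @ 265) → take C (34 @ 222) → take 17/30 of A → 91.23; 96/96 used.
Total value = 857.23

857.23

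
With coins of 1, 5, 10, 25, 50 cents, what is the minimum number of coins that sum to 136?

136 − 2×50→36 − 1×25→11 − 1×10→1 − 1×1→0
Total coins = 2 + 1 + 1 + 1 = 5

5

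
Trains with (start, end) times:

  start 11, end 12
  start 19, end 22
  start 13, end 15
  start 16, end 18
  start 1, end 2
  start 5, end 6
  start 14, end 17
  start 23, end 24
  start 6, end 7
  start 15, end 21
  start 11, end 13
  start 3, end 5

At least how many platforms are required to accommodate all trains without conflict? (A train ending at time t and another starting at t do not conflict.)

3

Count concurrent intervals with a sweep; the peak is the room count.
starts: [1, 3, 5, 6, 11, 11, 13, 14, 15, 16, 19, 23]
ends:   [2, 5, 6, 7, 12, 13, 15, 17, 18, 21, 22, 24]
s1→1 e2→0 s3→1 e5→0 s5→1 e6→0 s6→1 e7→0 s11→1 s11→2 e12→1 e13→0 s13→1 s14→2 e15→1 s15→2 s16→3  — peak 3.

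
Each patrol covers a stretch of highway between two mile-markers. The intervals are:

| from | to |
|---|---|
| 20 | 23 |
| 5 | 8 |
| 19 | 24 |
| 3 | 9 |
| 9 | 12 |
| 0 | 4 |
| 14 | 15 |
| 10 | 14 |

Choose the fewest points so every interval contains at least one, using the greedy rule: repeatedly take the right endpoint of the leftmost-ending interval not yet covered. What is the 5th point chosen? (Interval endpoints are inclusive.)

Process intervals by earliest right end; each time one isn't hit yet, stab at its right endpoint.
By right end: [0,4]  [5,8]  [3,9]  [9,12]  [10,14]  [14,15]  [20,23]  [19,24]
[0,4] uncovered → point at 4; [5,8] uncovered → point at 8; [9,12] uncovered → point at 12; [14,15] uncovered → point at 15; [20,23] uncovered → point at 23.
Points: 4, 8, 12, 15, 23 (5 total).

23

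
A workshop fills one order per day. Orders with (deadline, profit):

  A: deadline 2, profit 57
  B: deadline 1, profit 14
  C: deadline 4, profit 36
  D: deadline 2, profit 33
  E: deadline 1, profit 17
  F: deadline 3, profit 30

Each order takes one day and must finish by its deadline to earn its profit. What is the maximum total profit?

156

Sort by profit descending; place each in the latest free slot ≤ its deadline.
By profit: A(d2,57), C(d4,36), D(d2,33), F(d3,30), E(d1,17), B(d1,14)
A→slot 2; C→slot 4; D→slot 1; F→slot 3; E skipped; B skipped.
Profit = 33 + 57 + 30 + 36 = 156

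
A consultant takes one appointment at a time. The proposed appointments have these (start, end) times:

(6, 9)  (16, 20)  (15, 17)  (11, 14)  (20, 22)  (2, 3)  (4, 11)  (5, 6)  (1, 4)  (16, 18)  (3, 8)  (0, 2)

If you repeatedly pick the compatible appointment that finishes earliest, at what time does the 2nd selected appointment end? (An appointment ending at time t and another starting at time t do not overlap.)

Order by finish time; keep every interval that doesn't clash with the previous kept one.
Sorted by end: (0,2)  (2,3)  (1,4)  (5,6)  (3,8)  (6,9)  (4,11)  (11,14)  (15,17)  (16,18)  (16,20)  (20,22)
take (0,2); take (2,3); skip (1,4); take (5,6); skip (3,8); take (6,9); skip (4,11); take (11,14); take (15,17); skip (16,20); take (20,22).
Selected: (0,2) (2,3) (5,6) (6,9) (11,14) (15,17) (20,22)

3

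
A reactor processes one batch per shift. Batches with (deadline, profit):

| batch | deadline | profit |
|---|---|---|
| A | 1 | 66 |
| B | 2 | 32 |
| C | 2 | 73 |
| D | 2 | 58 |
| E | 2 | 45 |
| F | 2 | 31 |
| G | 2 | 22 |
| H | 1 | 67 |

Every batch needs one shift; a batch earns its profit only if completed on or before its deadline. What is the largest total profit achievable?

140

Profit order: C=73 H=67 A=66 D=58 E=45 B=32 F=31 G=22
Assign: C→slot 2, H→slot 1, A skipped, D skipped, E skipped, B skipped, F skipped, G skipped.
Slots: [1:H] [2:C]
Profit = 67 + 73 = 140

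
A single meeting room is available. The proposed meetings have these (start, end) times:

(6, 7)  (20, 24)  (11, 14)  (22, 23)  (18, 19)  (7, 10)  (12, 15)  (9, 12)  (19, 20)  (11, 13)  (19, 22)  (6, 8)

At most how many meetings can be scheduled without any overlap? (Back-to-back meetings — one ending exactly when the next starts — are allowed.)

Greedy by earliest finish: after sorting by end time, pick each interval compatible with the last pick.
Sorted by end: (6,7)  (6,8)  (7,10)  (9,12)  (11,13)  (11,14)  (12,15)  (18,19)  (19,20)  (19,22)  (22,23)  (20,24)
take (6,7); skip (6,8); take (7,10); take (11,13); skip (11,14); take (18,19); take (19,20); skip (19,22); take (22,23).
Selected 6 meetings.

6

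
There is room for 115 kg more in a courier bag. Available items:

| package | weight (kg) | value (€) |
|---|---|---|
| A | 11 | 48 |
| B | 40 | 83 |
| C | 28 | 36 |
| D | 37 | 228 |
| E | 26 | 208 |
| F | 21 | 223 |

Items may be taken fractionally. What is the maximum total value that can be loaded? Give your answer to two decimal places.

748.50

Sort by value per unit weight and fill in that order.
Ratios (sorted): F 10.62, E 8.00, D 6.16, A 4.36, B 2.08, C 1.29
take F (21 @ 223); take E (26 @ 208); take D (37 @ 228); take A (11 @ 48); take 20/40 of B → 41.50. Capacity used 115/115.
Total value = 748.50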